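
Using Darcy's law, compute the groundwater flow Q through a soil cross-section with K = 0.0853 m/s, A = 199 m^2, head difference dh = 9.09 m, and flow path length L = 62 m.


Darcy's law: Q = K * A * i, where i = dh/L.
Hydraulic gradient i = 9.09 / 62 = 0.146613.
Q = 0.0853 * 199 * 0.146613
  = 2.4887 m^3/s.

2.4887


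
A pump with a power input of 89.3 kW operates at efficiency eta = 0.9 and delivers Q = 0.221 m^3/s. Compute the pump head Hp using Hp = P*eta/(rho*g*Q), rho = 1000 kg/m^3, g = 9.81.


Pump head formula: Hp = P * eta / (rho * g * Q).
Numerator: P * eta = 89.3 * 1000 * 0.9 = 80370.0 W.
Denominator: rho * g * Q = 1000 * 9.81 * 0.221 = 2168.01.
Hp = 80370.0 / 2168.01 = 37.07 m.

37.07


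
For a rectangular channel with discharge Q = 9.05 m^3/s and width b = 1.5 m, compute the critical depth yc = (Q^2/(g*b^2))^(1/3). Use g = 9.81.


Using yc = (Q^2 / (g * b^2))^(1/3):
Q^2 = 9.05^2 = 81.9.
g * b^2 = 9.81 * 1.5^2 = 9.81 * 2.25 = 22.07.
Q^2 / (g*b^2) = 81.9 / 22.07 = 3.7109.
yc = 3.7109^(1/3) = 1.5482 m.

1.5482


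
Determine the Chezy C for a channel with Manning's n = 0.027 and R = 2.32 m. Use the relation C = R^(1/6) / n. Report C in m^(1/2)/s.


The Chezy coefficient relates to Manning's n through C = R^(1/6) / n.
R^(1/6) = 2.32^(1/6) = 1.150574.
C = 1.150574 / 0.027 = 42.61 m^(1/2)/s.

42.61


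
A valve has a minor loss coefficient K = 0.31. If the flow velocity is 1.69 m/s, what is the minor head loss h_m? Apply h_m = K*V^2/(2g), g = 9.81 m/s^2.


Minor loss formula: h_m = K * V^2/(2g).
V^2 = 1.69^2 = 2.8561.
V^2/(2g) = 2.8561 / 19.62 = 0.1456 m.
h_m = 0.31 * 0.1456 = 0.0451 m.

0.0451


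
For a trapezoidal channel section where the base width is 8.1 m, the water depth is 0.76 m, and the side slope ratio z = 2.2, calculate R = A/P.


For a trapezoidal section with side slope z:
A = (b + z*y)*y = (8.1 + 2.2*0.76)*0.76 = 7.427 m^2.
P = b + 2*y*sqrt(1 + z^2) = 8.1 + 2*0.76*sqrt(1 + 2.2^2) = 11.773 m.
R = A/P = 7.427 / 11.773 = 0.6308 m.

0.6308


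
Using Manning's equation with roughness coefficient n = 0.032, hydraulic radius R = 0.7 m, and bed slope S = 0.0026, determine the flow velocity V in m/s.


Manning's equation gives V = (1/n) * R^(2/3) * S^(1/2).
First, compute R^(2/3) = 0.7^(2/3) = 0.7884.
Next, S^(1/2) = 0.0026^(1/2) = 0.05099.
Then 1/n = 1/0.032 = 31.25.
V = 31.25 * 0.7884 * 0.05099 = 1.2562 m/s.

1.2562


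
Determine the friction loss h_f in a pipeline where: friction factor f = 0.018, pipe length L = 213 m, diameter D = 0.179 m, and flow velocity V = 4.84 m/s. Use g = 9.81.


Darcy-Weisbach equation: h_f = f * (L/D) * V^2/(2g).
f * L/D = 0.018 * 213/0.179 = 21.419.
V^2/(2g) = 4.84^2 / (2*9.81) = 23.4256 / 19.62 = 1.194 m.
h_f = 21.419 * 1.194 = 25.574 m.

25.574


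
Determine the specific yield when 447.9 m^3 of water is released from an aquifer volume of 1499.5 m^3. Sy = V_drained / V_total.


Specific yield Sy = Volume drained / Total volume.
Sy = 447.9 / 1499.5
   = 0.2987.

0.2987


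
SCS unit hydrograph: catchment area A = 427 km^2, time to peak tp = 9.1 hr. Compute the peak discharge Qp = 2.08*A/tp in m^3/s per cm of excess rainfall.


SCS formula: Qp = 2.08 * A / tp.
Qp = 2.08 * 427 / 9.1
   = 888.16 / 9.1
   = 97.6 m^3/s per cm.

97.6


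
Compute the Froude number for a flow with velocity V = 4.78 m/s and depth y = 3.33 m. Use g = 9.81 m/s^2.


The Froude number is defined as Fr = V / sqrt(g*y).
g*y = 9.81 * 3.33 = 32.6673.
sqrt(g*y) = sqrt(32.6673) = 5.7155.
Fr = 4.78 / 5.7155 = 0.8363.

0.8363


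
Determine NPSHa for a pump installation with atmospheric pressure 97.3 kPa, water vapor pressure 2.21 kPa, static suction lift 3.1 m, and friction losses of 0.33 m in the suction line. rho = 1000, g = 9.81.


NPSHa = p_atm/(rho*g) - z_s - hf_s - p_vap/(rho*g).
p_atm/(rho*g) = 97.3*1000 / (1000*9.81) = 9.918 m.
p_vap/(rho*g) = 2.21*1000 / (1000*9.81) = 0.225 m.
NPSHa = 9.918 - 3.1 - 0.33 - 0.225
      = 6.26 m.

6.26


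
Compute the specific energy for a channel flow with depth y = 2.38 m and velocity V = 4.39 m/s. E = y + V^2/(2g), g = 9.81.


Specific energy E = y + V^2/(2g).
Velocity head = V^2/(2g) = 4.39^2 / (2*9.81) = 19.2721 / 19.62 = 0.9823 m.
E = 2.38 + 0.9823 = 3.3623 m.

3.3623


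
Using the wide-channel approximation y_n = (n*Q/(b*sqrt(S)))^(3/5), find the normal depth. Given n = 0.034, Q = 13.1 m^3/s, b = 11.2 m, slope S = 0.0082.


We use the wide-channel approximation y_n = (n*Q/(b*sqrt(S)))^(3/5).
sqrt(S) = sqrt(0.0082) = 0.090554.
Numerator: n*Q = 0.034 * 13.1 = 0.4454.
Denominator: b*sqrt(S) = 11.2 * 0.090554 = 1.014205.
arg = 0.4392.
y_n = 0.4392^(3/5) = 0.6103 m.

0.6103


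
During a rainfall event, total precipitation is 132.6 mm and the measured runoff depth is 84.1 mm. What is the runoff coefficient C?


The runoff coefficient C = runoff depth / rainfall depth.
C = 84.1 / 132.6
  = 0.6342.

0.6342


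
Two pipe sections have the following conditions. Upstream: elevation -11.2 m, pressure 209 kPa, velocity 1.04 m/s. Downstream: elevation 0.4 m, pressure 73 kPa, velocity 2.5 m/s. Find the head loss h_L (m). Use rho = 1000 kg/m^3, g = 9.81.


Total head at each section: H = z + p/(rho*g) + V^2/(2g).
H1 = -11.2 + 209*1000/(1000*9.81) + 1.04^2/(2*9.81)
   = -11.2 + 21.305 + 0.0551
   = 10.16 m.
H2 = 0.4 + 73*1000/(1000*9.81) + 2.5^2/(2*9.81)
   = 0.4 + 7.441 + 0.3186
   = 8.16 m.
h_L = H1 - H2 = 10.16 - 8.16 = 2.0 m.

2.0


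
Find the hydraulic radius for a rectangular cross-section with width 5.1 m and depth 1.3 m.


For a rectangular section:
Flow area A = b * y = 5.1 * 1.3 = 6.63 m^2.
Wetted perimeter P = b + 2y = 5.1 + 2*1.3 = 7.7 m.
Hydraulic radius R = A/P = 6.63 / 7.7 = 0.861 m.

0.861


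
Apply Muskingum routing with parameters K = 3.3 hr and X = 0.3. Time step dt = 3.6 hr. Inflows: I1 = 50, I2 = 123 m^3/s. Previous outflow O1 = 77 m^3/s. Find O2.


Muskingum coefficients:
denom = 2*K*(1-X) + dt = 2*3.3*(1-0.3) + 3.6 = 8.22.
C0 = (dt - 2*K*X)/denom = (3.6 - 2*3.3*0.3)/8.22 = 0.1971.
C1 = (dt + 2*K*X)/denom = (3.6 + 2*3.3*0.3)/8.22 = 0.6788.
C2 = (2*K*(1-X) - dt)/denom = 0.1241.
O2 = C0*I2 + C1*I1 + C2*O1
   = 0.1971*123 + 0.6788*50 + 0.1241*77
   = 67.74 m^3/s.

67.74


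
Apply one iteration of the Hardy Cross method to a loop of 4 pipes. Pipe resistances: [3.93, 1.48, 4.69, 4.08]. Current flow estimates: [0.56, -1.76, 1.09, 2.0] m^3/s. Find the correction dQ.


Numerator terms (r*Q*|Q|): 3.93*0.56*|0.56| = 1.2324; 1.48*-1.76*|-1.76| = -4.5844; 4.69*1.09*|1.09| = 5.5722; 4.08*2.0*|2.0| = 16.32.
Sum of numerator = 18.5402.
Denominator terms (r*|Q|): 3.93*|0.56| = 2.2008; 1.48*|-1.76| = 2.6048; 4.69*|1.09| = 5.1121; 4.08*|2.0| = 8.16.
2 * sum of denominator = 2 * 18.0777 = 36.1554.
dQ = -18.5402 / 36.1554 = -0.5128 m^3/s.

-0.5128


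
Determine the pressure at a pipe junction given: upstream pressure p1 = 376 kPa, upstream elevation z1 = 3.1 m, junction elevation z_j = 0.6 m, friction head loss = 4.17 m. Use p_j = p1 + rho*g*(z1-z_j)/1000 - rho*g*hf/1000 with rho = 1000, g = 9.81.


Junction pressure: p_j = p1 + rho*g*(z1 - z_j)/1000 - rho*g*hf/1000.
Elevation term = 1000*9.81*(3.1 - 0.6)/1000 = 24.525 kPa.
Friction term = 1000*9.81*4.17/1000 = 40.908 kPa.
p_j = 376 + 24.525 - 40.908 = 359.62 kPa.

359.62


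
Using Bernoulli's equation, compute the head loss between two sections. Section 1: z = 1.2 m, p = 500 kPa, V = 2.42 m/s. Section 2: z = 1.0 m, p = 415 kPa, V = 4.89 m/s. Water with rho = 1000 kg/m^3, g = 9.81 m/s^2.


Total head at each section: H = z + p/(rho*g) + V^2/(2g).
H1 = 1.2 + 500*1000/(1000*9.81) + 2.42^2/(2*9.81)
   = 1.2 + 50.968 + 0.2985
   = 52.467 m.
H2 = 1.0 + 415*1000/(1000*9.81) + 4.89^2/(2*9.81)
   = 1.0 + 42.304 + 1.2188
   = 44.523 m.
h_L = H1 - H2 = 52.467 - 44.523 = 7.944 m.

7.944


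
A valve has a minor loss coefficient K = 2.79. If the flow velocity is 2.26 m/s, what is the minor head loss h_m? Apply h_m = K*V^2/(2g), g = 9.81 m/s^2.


Minor loss formula: h_m = K * V^2/(2g).
V^2 = 2.26^2 = 5.1076.
V^2/(2g) = 5.1076 / 19.62 = 0.2603 m.
h_m = 2.79 * 0.2603 = 0.7263 m.

0.7263


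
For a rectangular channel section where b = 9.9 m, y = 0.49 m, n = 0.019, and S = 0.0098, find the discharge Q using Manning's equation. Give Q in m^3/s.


For a rectangular channel, the cross-sectional area A = b * y = 9.9 * 0.49 = 4.85 m^2.
The wetted perimeter P = b + 2y = 9.9 + 2*0.49 = 10.88 m.
Hydraulic radius R = A/P = 4.85/10.88 = 0.4459 m.
Velocity V = (1/n)*R^(2/3)*S^(1/2) = (1/0.019)*0.4459^(2/3)*0.0098^(1/2) = 3.0408 m/s.
Discharge Q = A * V = 4.85 * 3.0408 = 14.751 m^3/s.

14.751


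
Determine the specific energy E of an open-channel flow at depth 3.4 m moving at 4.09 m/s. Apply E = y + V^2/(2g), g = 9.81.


Specific energy E = y + V^2/(2g).
Velocity head = V^2/(2g) = 4.09^2 / (2*9.81) = 16.7281 / 19.62 = 0.8526 m.
E = 3.4 + 0.8526 = 4.2526 m.

4.2526


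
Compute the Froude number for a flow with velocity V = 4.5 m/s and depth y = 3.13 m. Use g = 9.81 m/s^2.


The Froude number is defined as Fr = V / sqrt(g*y).
g*y = 9.81 * 3.13 = 30.7053.
sqrt(g*y) = sqrt(30.7053) = 5.5412.
Fr = 4.5 / 5.5412 = 0.8121.

0.8121


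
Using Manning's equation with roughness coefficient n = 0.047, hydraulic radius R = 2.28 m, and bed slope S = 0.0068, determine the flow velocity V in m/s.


Manning's equation gives V = (1/n) * R^(2/3) * S^(1/2).
First, compute R^(2/3) = 2.28^(2/3) = 1.7323.
Next, S^(1/2) = 0.0068^(1/2) = 0.082462.
Then 1/n = 1/0.047 = 21.28.
V = 21.28 * 1.7323 * 0.082462 = 3.0393 m/s.

3.0393


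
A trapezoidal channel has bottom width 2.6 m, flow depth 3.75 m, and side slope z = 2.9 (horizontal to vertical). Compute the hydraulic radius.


For a trapezoidal section with side slope z:
A = (b + z*y)*y = (2.6 + 2.9*3.75)*3.75 = 50.531 m^2.
P = b + 2*y*sqrt(1 + z^2) = 2.6 + 2*3.75*sqrt(1 + 2.9^2) = 25.607 m.
R = A/P = 50.531 / 25.607 = 1.9734 m.

1.9734


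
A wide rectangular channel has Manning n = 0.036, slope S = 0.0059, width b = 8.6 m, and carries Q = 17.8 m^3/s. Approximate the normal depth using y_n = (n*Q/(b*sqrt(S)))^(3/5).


We use the wide-channel approximation y_n = (n*Q/(b*sqrt(S)))^(3/5).
sqrt(S) = sqrt(0.0059) = 0.076811.
Numerator: n*Q = 0.036 * 17.8 = 0.6408.
Denominator: b*sqrt(S) = 8.6 * 0.076811 = 0.660575.
arg = 0.9701.
y_n = 0.9701^(3/5) = 0.9819 m.

0.9819


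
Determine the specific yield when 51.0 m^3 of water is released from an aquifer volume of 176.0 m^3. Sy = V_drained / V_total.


Specific yield Sy = Volume drained / Total volume.
Sy = 51.0 / 176.0
   = 0.2898.

0.2898


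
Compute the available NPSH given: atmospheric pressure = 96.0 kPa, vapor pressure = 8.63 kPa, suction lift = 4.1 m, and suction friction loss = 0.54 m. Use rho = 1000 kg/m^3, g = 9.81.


NPSHa = p_atm/(rho*g) - z_s - hf_s - p_vap/(rho*g).
p_atm/(rho*g) = 96.0*1000 / (1000*9.81) = 9.786 m.
p_vap/(rho*g) = 8.63*1000 / (1000*9.81) = 0.88 m.
NPSHa = 9.786 - 4.1 - 0.54 - 0.88
      = 4.27 m.

4.27


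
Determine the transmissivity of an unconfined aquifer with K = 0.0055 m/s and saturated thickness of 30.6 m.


Transmissivity is defined as T = K * h.
T = 0.0055 * 30.6
  = 0.1683 m^2/s.

0.1683


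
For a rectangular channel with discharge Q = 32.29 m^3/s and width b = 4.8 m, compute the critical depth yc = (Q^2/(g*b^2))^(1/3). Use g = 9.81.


Using yc = (Q^2 / (g * b^2))^(1/3):
Q^2 = 32.29^2 = 1042.64.
g * b^2 = 9.81 * 4.8^2 = 9.81 * 23.04 = 226.02.
Q^2 / (g*b^2) = 1042.64 / 226.02 = 4.613.
yc = 4.613^(1/3) = 1.6647 m.

1.6647


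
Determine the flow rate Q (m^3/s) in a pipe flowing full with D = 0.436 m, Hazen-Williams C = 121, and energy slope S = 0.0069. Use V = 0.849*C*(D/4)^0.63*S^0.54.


For a full circular pipe, R = D/4 = 0.436/4 = 0.109 m.
V = 0.849 * 121 * 0.109^0.63 * 0.0069^0.54
  = 0.849 * 121 * 0.247502 * 0.068074
  = 1.7308 m/s.
Pipe area A = pi*D^2/4 = pi*0.436^2/4 = 0.1493 m^2.
Q = A * V = 0.1493 * 1.7308 = 0.2584 m^3/s.

0.2584


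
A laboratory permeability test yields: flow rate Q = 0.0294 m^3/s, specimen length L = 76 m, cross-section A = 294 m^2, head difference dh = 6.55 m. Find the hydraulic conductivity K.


From K = Q*L / (A*dh):
Numerator: Q*L = 0.0294 * 76 = 2.2344.
Denominator: A*dh = 294 * 6.55 = 1925.7.
K = 2.2344 / 1925.7 = 0.00116 m/s.

0.00116


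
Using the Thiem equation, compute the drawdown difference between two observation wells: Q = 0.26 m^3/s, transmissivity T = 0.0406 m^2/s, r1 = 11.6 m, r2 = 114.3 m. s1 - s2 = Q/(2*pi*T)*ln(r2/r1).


Thiem equation: s1 - s2 = Q/(2*pi*T) * ln(r2/r1).
ln(r2/r1) = ln(114.3/11.6) = 2.2878.
Q/(2*pi*T) = 0.26 / (2*pi*0.0406) = 0.26 / 0.2551 = 1.0192.
s1 - s2 = 1.0192 * 2.2878 = 2.3318 m.

2.3318


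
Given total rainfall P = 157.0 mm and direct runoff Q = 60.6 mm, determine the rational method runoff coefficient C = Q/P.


The runoff coefficient C = runoff depth / rainfall depth.
C = 60.6 / 157.0
  = 0.386.

0.386


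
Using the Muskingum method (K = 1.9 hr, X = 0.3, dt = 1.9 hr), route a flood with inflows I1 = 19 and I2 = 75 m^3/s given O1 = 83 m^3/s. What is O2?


Muskingum coefficients:
denom = 2*K*(1-X) + dt = 2*1.9*(1-0.3) + 1.9 = 4.56.
C0 = (dt - 2*K*X)/denom = (1.9 - 2*1.9*0.3)/4.56 = 0.1667.
C1 = (dt + 2*K*X)/denom = (1.9 + 2*1.9*0.3)/4.56 = 0.6667.
C2 = (2*K*(1-X) - dt)/denom = 0.1667.
O2 = C0*I2 + C1*I1 + C2*O1
   = 0.1667*75 + 0.6667*19 + 0.1667*83
   = 39.0 m^3/s.

39.0


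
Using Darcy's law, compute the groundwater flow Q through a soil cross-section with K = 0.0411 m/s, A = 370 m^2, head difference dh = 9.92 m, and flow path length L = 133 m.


Darcy's law: Q = K * A * i, where i = dh/L.
Hydraulic gradient i = 9.92 / 133 = 0.074586.
Q = 0.0411 * 370 * 0.074586
  = 1.1342 m^3/s.

1.1342


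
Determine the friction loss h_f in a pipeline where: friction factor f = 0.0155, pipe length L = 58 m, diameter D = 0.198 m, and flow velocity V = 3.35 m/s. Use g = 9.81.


Darcy-Weisbach equation: h_f = f * (L/D) * V^2/(2g).
f * L/D = 0.0155 * 58/0.198 = 4.5404.
V^2/(2g) = 3.35^2 / (2*9.81) = 11.2225 / 19.62 = 0.572 m.
h_f = 4.5404 * 0.572 = 2.597 m.

2.597


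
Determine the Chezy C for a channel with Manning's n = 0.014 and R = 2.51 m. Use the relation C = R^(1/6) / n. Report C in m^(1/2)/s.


The Chezy coefficient relates to Manning's n through C = R^(1/6) / n.
R^(1/6) = 2.51^(1/6) = 1.165768.
C = 1.165768 / 0.014 = 83.27 m^(1/2)/s.

83.27


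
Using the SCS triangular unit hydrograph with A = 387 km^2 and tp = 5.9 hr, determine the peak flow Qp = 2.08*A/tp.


SCS formula: Qp = 2.08 * A / tp.
Qp = 2.08 * 387 / 5.9
   = 804.96 / 5.9
   = 136.43 m^3/s per cm.

136.43


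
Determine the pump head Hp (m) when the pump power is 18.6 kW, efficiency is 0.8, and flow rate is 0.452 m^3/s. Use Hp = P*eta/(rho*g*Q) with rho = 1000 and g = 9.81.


Pump head formula: Hp = P * eta / (rho * g * Q).
Numerator: P * eta = 18.6 * 1000 * 0.8 = 14880.0 W.
Denominator: rho * g * Q = 1000 * 9.81 * 0.452 = 4434.12.
Hp = 14880.0 / 4434.12 = 3.36 m.

3.36


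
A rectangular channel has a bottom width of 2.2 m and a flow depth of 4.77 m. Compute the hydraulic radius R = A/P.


For a rectangular section:
Flow area A = b * y = 2.2 * 4.77 = 10.49 m^2.
Wetted perimeter P = b + 2y = 2.2 + 2*4.77 = 11.74 m.
Hydraulic radius R = A/P = 10.49 / 11.74 = 0.8939 m.

0.8939


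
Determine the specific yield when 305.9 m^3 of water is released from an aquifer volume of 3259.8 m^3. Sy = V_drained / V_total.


Specific yield Sy = Volume drained / Total volume.
Sy = 305.9 / 3259.8
   = 0.0938.

0.0938


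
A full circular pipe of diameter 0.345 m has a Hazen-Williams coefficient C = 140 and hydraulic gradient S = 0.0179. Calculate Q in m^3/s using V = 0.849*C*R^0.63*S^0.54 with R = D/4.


For a full circular pipe, R = D/4 = 0.345/4 = 0.0862 m.
V = 0.849 * 140 * 0.0862^0.63 * 0.0179^0.54
  = 0.849 * 140 * 0.213564 * 0.113904
  = 2.8914 m/s.
Pipe area A = pi*D^2/4 = pi*0.345^2/4 = 0.0935 m^2.
Q = A * V = 0.0935 * 2.8914 = 0.2703 m^3/s.

0.2703


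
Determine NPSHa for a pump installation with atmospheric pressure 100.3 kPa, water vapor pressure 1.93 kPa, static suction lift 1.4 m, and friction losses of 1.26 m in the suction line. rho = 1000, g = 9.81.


NPSHa = p_atm/(rho*g) - z_s - hf_s - p_vap/(rho*g).
p_atm/(rho*g) = 100.3*1000 / (1000*9.81) = 10.224 m.
p_vap/(rho*g) = 1.93*1000 / (1000*9.81) = 0.197 m.
NPSHa = 10.224 - 1.4 - 1.26 - 0.197
      = 7.37 m.

7.37


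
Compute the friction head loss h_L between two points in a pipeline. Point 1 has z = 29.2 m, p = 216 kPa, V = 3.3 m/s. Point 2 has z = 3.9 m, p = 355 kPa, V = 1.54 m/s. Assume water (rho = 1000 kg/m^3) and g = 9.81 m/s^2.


Total head at each section: H = z + p/(rho*g) + V^2/(2g).
H1 = 29.2 + 216*1000/(1000*9.81) + 3.3^2/(2*9.81)
   = 29.2 + 22.018 + 0.555
   = 51.773 m.
H2 = 3.9 + 355*1000/(1000*9.81) + 1.54^2/(2*9.81)
   = 3.9 + 36.188 + 0.1209
   = 40.208 m.
h_L = H1 - H2 = 51.773 - 40.208 = 11.565 m.

11.565


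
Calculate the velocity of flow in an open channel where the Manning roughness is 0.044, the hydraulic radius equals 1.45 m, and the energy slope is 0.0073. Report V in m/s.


Manning's equation gives V = (1/n) * R^(2/3) * S^(1/2).
First, compute R^(2/3) = 1.45^(2/3) = 1.2811.
Next, S^(1/2) = 0.0073^(1/2) = 0.08544.
Then 1/n = 1/0.044 = 22.73.
V = 22.73 * 1.2811 * 0.08544 = 2.4876 m/s.

2.4876


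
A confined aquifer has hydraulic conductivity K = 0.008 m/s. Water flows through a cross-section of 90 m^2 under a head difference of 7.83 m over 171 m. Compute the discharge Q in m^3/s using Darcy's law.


Darcy's law: Q = K * A * i, where i = dh/L.
Hydraulic gradient i = 7.83 / 171 = 0.045789.
Q = 0.008 * 90 * 0.045789
  = 0.033 m^3/s.

0.033


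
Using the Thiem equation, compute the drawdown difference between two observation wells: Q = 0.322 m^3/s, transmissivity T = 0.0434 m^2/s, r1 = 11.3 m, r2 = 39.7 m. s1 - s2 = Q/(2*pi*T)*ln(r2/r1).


Thiem equation: s1 - s2 = Q/(2*pi*T) * ln(r2/r1).
ln(r2/r1) = ln(39.7/11.3) = 1.2565.
Q/(2*pi*T) = 0.322 / (2*pi*0.0434) = 0.322 / 0.2727 = 1.1808.
s1 - s2 = 1.1808 * 1.2565 = 1.4838 m.

1.4838


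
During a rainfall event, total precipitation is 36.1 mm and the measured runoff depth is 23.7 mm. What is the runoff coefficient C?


The runoff coefficient C = runoff depth / rainfall depth.
C = 23.7 / 36.1
  = 0.6565.

0.6565


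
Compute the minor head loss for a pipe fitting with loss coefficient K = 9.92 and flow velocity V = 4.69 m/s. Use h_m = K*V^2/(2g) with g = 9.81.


Minor loss formula: h_m = K * V^2/(2g).
V^2 = 4.69^2 = 21.9961.
V^2/(2g) = 21.9961 / 19.62 = 1.1211 m.
h_m = 9.92 * 1.1211 = 11.1214 m.

11.1214


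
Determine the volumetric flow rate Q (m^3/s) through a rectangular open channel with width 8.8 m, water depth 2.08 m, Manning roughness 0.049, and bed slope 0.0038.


For a rectangular channel, the cross-sectional area A = b * y = 8.8 * 2.08 = 18.3 m^2.
The wetted perimeter P = b + 2y = 8.8 + 2*2.08 = 12.96 m.
Hydraulic radius R = A/P = 18.3/12.96 = 1.4123 m.
Velocity V = (1/n)*R^(2/3)*S^(1/2) = (1/0.049)*1.4123^(2/3)*0.0038^(1/2) = 1.5836 m/s.
Discharge Q = A * V = 18.3 * 1.5836 = 28.987 m^3/s.

28.987


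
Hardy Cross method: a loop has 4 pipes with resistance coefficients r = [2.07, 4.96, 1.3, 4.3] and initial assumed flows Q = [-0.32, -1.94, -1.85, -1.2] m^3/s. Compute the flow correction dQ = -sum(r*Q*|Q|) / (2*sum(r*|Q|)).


Numerator terms (r*Q*|Q|): 2.07*-0.32*|-0.32| = -0.212; 4.96*-1.94*|-1.94| = -18.6675; 1.3*-1.85*|-1.85| = -4.4493; 4.3*-1.2*|-1.2| = -6.192.
Sum of numerator = -29.5207.
Denominator terms (r*|Q|): 2.07*|-0.32| = 0.6624; 4.96*|-1.94| = 9.6224; 1.3*|-1.85| = 2.405; 4.3*|-1.2| = 5.16.
2 * sum of denominator = 2 * 17.8498 = 35.6996.
dQ = --29.5207 / 35.6996 = 0.8269 m^3/s.

0.8269


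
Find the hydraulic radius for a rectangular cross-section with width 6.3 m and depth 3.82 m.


For a rectangular section:
Flow area A = b * y = 6.3 * 3.82 = 24.07 m^2.
Wetted perimeter P = b + 2y = 6.3 + 2*3.82 = 13.94 m.
Hydraulic radius R = A/P = 24.07 / 13.94 = 1.7264 m.

1.7264


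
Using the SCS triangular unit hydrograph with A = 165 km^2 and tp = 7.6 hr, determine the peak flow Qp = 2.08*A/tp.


SCS formula: Qp = 2.08 * A / tp.
Qp = 2.08 * 165 / 7.6
   = 343.2 / 7.6
   = 45.16 m^3/s per cm.

45.16


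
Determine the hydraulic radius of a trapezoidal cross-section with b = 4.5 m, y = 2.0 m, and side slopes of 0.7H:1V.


For a trapezoidal section with side slope z:
A = (b + z*y)*y = (4.5 + 0.7*2.0)*2.0 = 11.8 m^2.
P = b + 2*y*sqrt(1 + z^2) = 4.5 + 2*2.0*sqrt(1 + 0.7^2) = 9.383 m.
R = A/P = 11.8 / 9.383 = 1.2576 m.

1.2576


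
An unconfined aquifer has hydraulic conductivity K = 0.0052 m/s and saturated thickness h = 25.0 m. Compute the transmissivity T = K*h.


Transmissivity is defined as T = K * h.
T = 0.0052 * 25.0
  = 0.13 m^2/s.

0.13


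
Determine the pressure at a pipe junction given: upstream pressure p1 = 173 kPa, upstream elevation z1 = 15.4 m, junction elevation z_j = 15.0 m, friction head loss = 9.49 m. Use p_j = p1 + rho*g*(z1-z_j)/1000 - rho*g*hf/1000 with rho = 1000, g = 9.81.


Junction pressure: p_j = p1 + rho*g*(z1 - z_j)/1000 - rho*g*hf/1000.
Elevation term = 1000*9.81*(15.4 - 15.0)/1000 = 3.924 kPa.
Friction term = 1000*9.81*9.49/1000 = 93.097 kPa.
p_j = 173 + 3.924 - 93.097 = 83.83 kPa.

83.83


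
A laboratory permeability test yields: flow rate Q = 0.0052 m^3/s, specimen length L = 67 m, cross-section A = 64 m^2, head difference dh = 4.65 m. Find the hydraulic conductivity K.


From K = Q*L / (A*dh):
Numerator: Q*L = 0.0052 * 67 = 0.3484.
Denominator: A*dh = 64 * 4.65 = 297.6.
K = 0.3484 / 297.6 = 0.001171 m/s.

0.001171


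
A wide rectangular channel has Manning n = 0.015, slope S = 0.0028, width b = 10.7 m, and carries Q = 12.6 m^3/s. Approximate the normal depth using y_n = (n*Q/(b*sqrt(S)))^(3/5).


We use the wide-channel approximation y_n = (n*Q/(b*sqrt(S)))^(3/5).
sqrt(S) = sqrt(0.0028) = 0.052915.
Numerator: n*Q = 0.015 * 12.6 = 0.189.
Denominator: b*sqrt(S) = 10.7 * 0.052915 = 0.56619.
arg = 0.3338.
y_n = 0.3338^(3/5) = 0.5177 m.

0.5177


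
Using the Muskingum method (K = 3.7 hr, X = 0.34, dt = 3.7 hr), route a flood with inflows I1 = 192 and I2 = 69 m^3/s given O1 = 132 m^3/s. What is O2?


Muskingum coefficients:
denom = 2*K*(1-X) + dt = 2*3.7*(1-0.34) + 3.7 = 8.584.
C0 = (dt - 2*K*X)/denom = (3.7 - 2*3.7*0.34)/8.584 = 0.1379.
C1 = (dt + 2*K*X)/denom = (3.7 + 2*3.7*0.34)/8.584 = 0.7241.
C2 = (2*K*(1-X) - dt)/denom = 0.1379.
O2 = C0*I2 + C1*I1 + C2*O1
   = 0.1379*69 + 0.7241*192 + 0.1379*132
   = 166.76 m^3/s.

166.76


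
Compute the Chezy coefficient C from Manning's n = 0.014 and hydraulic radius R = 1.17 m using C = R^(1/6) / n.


The Chezy coefficient relates to Manning's n through C = R^(1/6) / n.
R^(1/6) = 1.17^(1/6) = 1.026513.
C = 1.026513 / 0.014 = 73.32 m^(1/2)/s.

73.32


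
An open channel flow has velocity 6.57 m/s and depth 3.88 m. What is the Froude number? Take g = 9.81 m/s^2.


The Froude number is defined as Fr = V / sqrt(g*y).
g*y = 9.81 * 3.88 = 38.0628.
sqrt(g*y) = sqrt(38.0628) = 6.1695.
Fr = 6.57 / 6.1695 = 1.0649.

1.0649


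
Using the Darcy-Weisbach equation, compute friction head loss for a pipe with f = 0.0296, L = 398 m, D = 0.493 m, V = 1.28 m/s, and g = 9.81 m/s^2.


Darcy-Weisbach equation: h_f = f * (L/D) * V^2/(2g).
f * L/D = 0.0296 * 398/0.493 = 23.8961.
V^2/(2g) = 1.28^2 / (2*9.81) = 1.6384 / 19.62 = 0.0835 m.
h_f = 23.8961 * 0.0835 = 1.995 m.

1.995


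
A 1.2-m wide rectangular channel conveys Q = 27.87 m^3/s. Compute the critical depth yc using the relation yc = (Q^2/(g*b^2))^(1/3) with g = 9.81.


Using yc = (Q^2 / (g * b^2))^(1/3):
Q^2 = 27.87^2 = 776.74.
g * b^2 = 9.81 * 1.2^2 = 9.81 * 1.44 = 14.13.
Q^2 / (g*b^2) = 776.74 / 14.13 = 54.971.
yc = 54.971^(1/3) = 3.8026 m.

3.8026


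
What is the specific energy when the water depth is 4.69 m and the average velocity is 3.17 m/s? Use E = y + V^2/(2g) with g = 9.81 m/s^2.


Specific energy E = y + V^2/(2g).
Velocity head = V^2/(2g) = 3.17^2 / (2*9.81) = 10.0489 / 19.62 = 0.5122 m.
E = 4.69 + 0.5122 = 5.2022 m.

5.2022


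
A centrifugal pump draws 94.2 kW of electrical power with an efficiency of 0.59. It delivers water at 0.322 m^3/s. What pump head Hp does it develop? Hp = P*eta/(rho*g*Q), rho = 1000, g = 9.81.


Pump head formula: Hp = P * eta / (rho * g * Q).
Numerator: P * eta = 94.2 * 1000 * 0.59 = 55578.0 W.
Denominator: rho * g * Q = 1000 * 9.81 * 0.322 = 3158.82.
Hp = 55578.0 / 3158.82 = 17.59 m.

17.59


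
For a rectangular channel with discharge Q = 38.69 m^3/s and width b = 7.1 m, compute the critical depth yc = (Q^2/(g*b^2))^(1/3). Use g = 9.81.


Using yc = (Q^2 / (g * b^2))^(1/3):
Q^2 = 38.69^2 = 1496.92.
g * b^2 = 9.81 * 7.1^2 = 9.81 * 50.41 = 494.52.
Q^2 / (g*b^2) = 1496.92 / 494.52 = 3.027.
yc = 3.027^(1/3) = 1.4466 m.

1.4466


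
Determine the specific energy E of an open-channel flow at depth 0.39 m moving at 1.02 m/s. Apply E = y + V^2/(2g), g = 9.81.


Specific energy E = y + V^2/(2g).
Velocity head = V^2/(2g) = 1.02^2 / (2*9.81) = 1.0404 / 19.62 = 0.053 m.
E = 0.39 + 0.053 = 0.443 m.

0.443


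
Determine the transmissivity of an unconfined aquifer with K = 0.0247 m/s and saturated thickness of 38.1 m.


Transmissivity is defined as T = K * h.
T = 0.0247 * 38.1
  = 0.9411 m^2/s.

0.9411


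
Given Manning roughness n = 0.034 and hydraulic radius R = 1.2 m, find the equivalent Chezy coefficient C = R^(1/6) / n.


The Chezy coefficient relates to Manning's n through C = R^(1/6) / n.
R^(1/6) = 1.2^(1/6) = 1.030853.
C = 1.030853 / 0.034 = 30.32 m^(1/2)/s.

30.32


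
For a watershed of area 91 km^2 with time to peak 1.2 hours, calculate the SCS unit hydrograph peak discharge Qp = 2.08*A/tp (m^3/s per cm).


SCS formula: Qp = 2.08 * A / tp.
Qp = 2.08 * 91 / 1.2
   = 189.28 / 1.2
   = 157.73 m^3/s per cm.

157.73


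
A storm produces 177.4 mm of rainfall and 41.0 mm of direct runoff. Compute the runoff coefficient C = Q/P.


The runoff coefficient C = runoff depth / rainfall depth.
C = 41.0 / 177.4
  = 0.2311.

0.2311


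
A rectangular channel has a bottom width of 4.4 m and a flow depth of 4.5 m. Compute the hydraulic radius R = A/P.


For a rectangular section:
Flow area A = b * y = 4.4 * 4.5 = 19.8 m^2.
Wetted perimeter P = b + 2y = 4.4 + 2*4.5 = 13.4 m.
Hydraulic radius R = A/P = 19.8 / 13.4 = 1.4776 m.

1.4776


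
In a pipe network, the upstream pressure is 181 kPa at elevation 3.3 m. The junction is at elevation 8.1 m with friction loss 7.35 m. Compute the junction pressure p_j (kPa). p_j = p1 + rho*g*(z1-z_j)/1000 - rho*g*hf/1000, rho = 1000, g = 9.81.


Junction pressure: p_j = p1 + rho*g*(z1 - z_j)/1000 - rho*g*hf/1000.
Elevation term = 1000*9.81*(3.3 - 8.1)/1000 = -47.088 kPa.
Friction term = 1000*9.81*7.35/1000 = 72.103 kPa.
p_j = 181 + -47.088 - 72.103 = 61.81 kPa.

61.81


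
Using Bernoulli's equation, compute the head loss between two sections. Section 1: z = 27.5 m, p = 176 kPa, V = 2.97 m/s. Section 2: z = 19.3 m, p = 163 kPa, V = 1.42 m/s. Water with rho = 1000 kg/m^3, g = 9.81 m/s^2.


Total head at each section: H = z + p/(rho*g) + V^2/(2g).
H1 = 27.5 + 176*1000/(1000*9.81) + 2.97^2/(2*9.81)
   = 27.5 + 17.941 + 0.4496
   = 45.89 m.
H2 = 19.3 + 163*1000/(1000*9.81) + 1.42^2/(2*9.81)
   = 19.3 + 16.616 + 0.1028
   = 36.018 m.
h_L = H1 - H2 = 45.89 - 36.018 = 9.872 m.

9.872


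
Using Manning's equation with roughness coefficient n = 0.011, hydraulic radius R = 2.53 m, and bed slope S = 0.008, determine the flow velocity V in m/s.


Manning's equation gives V = (1/n) * R^(2/3) * S^(1/2).
First, compute R^(2/3) = 2.53^(2/3) = 1.8567.
Next, S^(1/2) = 0.008^(1/2) = 0.089443.
Then 1/n = 1/0.011 = 90.91.
V = 90.91 * 1.8567 * 0.089443 = 15.0973 m/s.

15.0973


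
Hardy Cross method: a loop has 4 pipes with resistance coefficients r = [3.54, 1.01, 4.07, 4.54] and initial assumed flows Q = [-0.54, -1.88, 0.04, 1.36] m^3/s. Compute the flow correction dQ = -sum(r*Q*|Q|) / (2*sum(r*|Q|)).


Numerator terms (r*Q*|Q|): 3.54*-0.54*|-0.54| = -1.0323; 1.01*-1.88*|-1.88| = -3.5697; 4.07*0.04*|0.04| = 0.0065; 4.54*1.36*|1.36| = 8.3972.
Sum of numerator = 3.8017.
Denominator terms (r*|Q|): 3.54*|-0.54| = 1.9116; 1.01*|-1.88| = 1.8988; 4.07*|0.04| = 0.1628; 4.54*|1.36| = 6.1744.
2 * sum of denominator = 2 * 10.1476 = 20.2952.
dQ = -3.8017 / 20.2952 = -0.1873 m^3/s.

-0.1873


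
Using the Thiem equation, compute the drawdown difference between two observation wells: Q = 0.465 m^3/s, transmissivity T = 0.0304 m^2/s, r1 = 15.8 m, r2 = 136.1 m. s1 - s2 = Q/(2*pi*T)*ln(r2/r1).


Thiem equation: s1 - s2 = Q/(2*pi*T) * ln(r2/r1).
ln(r2/r1) = ln(136.1/15.8) = 2.1534.
Q/(2*pi*T) = 0.465 / (2*pi*0.0304) = 0.465 / 0.191 = 2.4344.
s1 - s2 = 2.4344 * 2.1534 = 5.2423 m.

5.2423


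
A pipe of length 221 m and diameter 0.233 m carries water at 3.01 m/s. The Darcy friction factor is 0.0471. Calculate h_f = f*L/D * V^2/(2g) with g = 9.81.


Darcy-Weisbach equation: h_f = f * (L/D) * V^2/(2g).
f * L/D = 0.0471 * 221/0.233 = 44.6742.
V^2/(2g) = 3.01^2 / (2*9.81) = 9.0601 / 19.62 = 0.4618 m.
h_f = 44.6742 * 0.4618 = 20.63 m.

20.63


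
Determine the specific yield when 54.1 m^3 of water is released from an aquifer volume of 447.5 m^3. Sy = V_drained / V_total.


Specific yield Sy = Volume drained / Total volume.
Sy = 54.1 / 447.5
   = 0.1209.

0.1209


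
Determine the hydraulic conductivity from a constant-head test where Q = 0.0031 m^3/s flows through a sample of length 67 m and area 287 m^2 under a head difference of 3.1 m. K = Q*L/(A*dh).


From K = Q*L / (A*dh):
Numerator: Q*L = 0.0031 * 67 = 0.2077.
Denominator: A*dh = 287 * 3.1 = 889.7.
K = 0.2077 / 889.7 = 0.000233 m/s.

0.000233


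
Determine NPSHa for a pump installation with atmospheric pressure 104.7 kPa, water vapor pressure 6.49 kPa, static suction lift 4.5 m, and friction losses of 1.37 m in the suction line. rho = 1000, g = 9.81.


NPSHa = p_atm/(rho*g) - z_s - hf_s - p_vap/(rho*g).
p_atm/(rho*g) = 104.7*1000 / (1000*9.81) = 10.673 m.
p_vap/(rho*g) = 6.49*1000 / (1000*9.81) = 0.662 m.
NPSHa = 10.673 - 4.5 - 1.37 - 0.662
      = 4.14 m.

4.14


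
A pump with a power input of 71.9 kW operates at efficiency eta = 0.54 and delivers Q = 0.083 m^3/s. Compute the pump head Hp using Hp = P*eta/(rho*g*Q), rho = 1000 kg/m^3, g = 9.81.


Pump head formula: Hp = P * eta / (rho * g * Q).
Numerator: P * eta = 71.9 * 1000 * 0.54 = 38826.0 W.
Denominator: rho * g * Q = 1000 * 9.81 * 0.083 = 814.23.
Hp = 38826.0 / 814.23 = 47.68 m.

47.68


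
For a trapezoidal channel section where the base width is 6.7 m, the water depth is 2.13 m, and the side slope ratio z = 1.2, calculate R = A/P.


For a trapezoidal section with side slope z:
A = (b + z*y)*y = (6.7 + 1.2*2.13)*2.13 = 19.715 m^2.
P = b + 2*y*sqrt(1 + z^2) = 6.7 + 2*2.13*sqrt(1 + 1.2^2) = 13.354 m.
R = A/P = 19.715 / 13.354 = 1.4763 m.

1.4763


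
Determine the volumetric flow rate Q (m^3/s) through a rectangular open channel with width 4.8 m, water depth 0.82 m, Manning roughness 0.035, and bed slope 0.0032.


For a rectangular channel, the cross-sectional area A = b * y = 4.8 * 0.82 = 3.94 m^2.
The wetted perimeter P = b + 2y = 4.8 + 2*0.82 = 6.44 m.
Hydraulic radius R = A/P = 3.94/6.44 = 0.6112 m.
Velocity V = (1/n)*R^(2/3)*S^(1/2) = (1/0.035)*0.6112^(2/3)*0.0032^(1/2) = 1.164 m/s.
Discharge Q = A * V = 3.94 * 1.164 = 4.582 m^3/s.

4.582


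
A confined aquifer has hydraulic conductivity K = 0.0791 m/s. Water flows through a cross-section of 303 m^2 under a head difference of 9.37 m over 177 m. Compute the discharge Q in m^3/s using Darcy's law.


Darcy's law: Q = K * A * i, where i = dh/L.
Hydraulic gradient i = 9.37 / 177 = 0.052938.
Q = 0.0791 * 303 * 0.052938
  = 1.2688 m^3/s.

1.2688


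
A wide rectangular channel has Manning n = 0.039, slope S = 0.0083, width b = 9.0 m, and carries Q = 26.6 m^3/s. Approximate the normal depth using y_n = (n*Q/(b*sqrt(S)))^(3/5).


We use the wide-channel approximation y_n = (n*Q/(b*sqrt(S)))^(3/5).
sqrt(S) = sqrt(0.0083) = 0.091104.
Numerator: n*Q = 0.039 * 26.6 = 1.0374.
Denominator: b*sqrt(S) = 9.0 * 0.091104 = 0.819936.
arg = 1.2652.
y_n = 1.2652^(3/5) = 1.1516 m.

1.1516


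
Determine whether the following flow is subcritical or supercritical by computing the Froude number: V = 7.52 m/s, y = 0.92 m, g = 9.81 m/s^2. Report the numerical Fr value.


The Froude number is defined as Fr = V / sqrt(g*y).
g*y = 9.81 * 0.92 = 9.0252.
sqrt(g*y) = sqrt(9.0252) = 3.0042.
Fr = 7.52 / 3.0042 = 2.5032.
Since Fr > 1, the flow is supercritical.

2.5032


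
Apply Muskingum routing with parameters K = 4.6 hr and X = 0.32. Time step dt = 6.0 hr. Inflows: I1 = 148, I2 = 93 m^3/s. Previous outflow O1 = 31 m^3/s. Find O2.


Muskingum coefficients:
denom = 2*K*(1-X) + dt = 2*4.6*(1-0.32) + 6.0 = 12.256.
C0 = (dt - 2*K*X)/denom = (6.0 - 2*4.6*0.32)/12.256 = 0.2493.
C1 = (dt + 2*K*X)/denom = (6.0 + 2*4.6*0.32)/12.256 = 0.7298.
C2 = (2*K*(1-X) - dt)/denom = 0.0209.
O2 = C0*I2 + C1*I1 + C2*O1
   = 0.2493*93 + 0.7298*148 + 0.0209*31
   = 131.84 m^3/s.

131.84


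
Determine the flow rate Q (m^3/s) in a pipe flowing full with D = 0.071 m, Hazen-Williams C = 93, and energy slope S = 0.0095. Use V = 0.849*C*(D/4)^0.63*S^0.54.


For a full circular pipe, R = D/4 = 0.071/4 = 0.0177 m.
V = 0.849 * 93 * 0.0177^0.63 * 0.0095^0.54
  = 0.849 * 93 * 0.078885 * 0.080904
  = 0.5039 m/s.
Pipe area A = pi*D^2/4 = pi*0.071^2/4 = 0.004 m^2.
Q = A * V = 0.004 * 0.5039 = 0.002 m^3/s.

0.002


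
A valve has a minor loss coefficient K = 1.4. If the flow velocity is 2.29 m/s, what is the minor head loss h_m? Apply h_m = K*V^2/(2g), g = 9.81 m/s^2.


Minor loss formula: h_m = K * V^2/(2g).
V^2 = 2.29^2 = 5.2441.
V^2/(2g) = 5.2441 / 19.62 = 0.2673 m.
h_m = 1.4 * 0.2673 = 0.3742 m.

0.3742


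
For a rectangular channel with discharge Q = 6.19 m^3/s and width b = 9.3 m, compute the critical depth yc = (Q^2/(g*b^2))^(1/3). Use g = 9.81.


Using yc = (Q^2 / (g * b^2))^(1/3):
Q^2 = 6.19^2 = 38.32.
g * b^2 = 9.81 * 9.3^2 = 9.81 * 86.49 = 848.47.
Q^2 / (g*b^2) = 38.32 / 848.47 = 0.0452.
yc = 0.0452^(1/3) = 0.3561 m.

0.3561


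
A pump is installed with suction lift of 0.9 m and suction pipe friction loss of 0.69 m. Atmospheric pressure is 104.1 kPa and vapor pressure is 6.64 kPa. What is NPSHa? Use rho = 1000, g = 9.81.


NPSHa = p_atm/(rho*g) - z_s - hf_s - p_vap/(rho*g).
p_atm/(rho*g) = 104.1*1000 / (1000*9.81) = 10.612 m.
p_vap/(rho*g) = 6.64*1000 / (1000*9.81) = 0.677 m.
NPSHa = 10.612 - 0.9 - 0.69 - 0.677
      = 8.34 m.

8.34


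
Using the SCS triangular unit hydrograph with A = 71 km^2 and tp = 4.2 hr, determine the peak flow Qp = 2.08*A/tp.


SCS formula: Qp = 2.08 * A / tp.
Qp = 2.08 * 71 / 4.2
   = 147.68 / 4.2
   = 35.16 m^3/s per cm.

35.16


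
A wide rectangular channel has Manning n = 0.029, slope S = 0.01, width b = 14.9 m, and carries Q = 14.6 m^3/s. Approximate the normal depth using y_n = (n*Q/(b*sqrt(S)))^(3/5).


We use the wide-channel approximation y_n = (n*Q/(b*sqrt(S)))^(3/5).
sqrt(S) = sqrt(0.01) = 0.1.
Numerator: n*Q = 0.029 * 14.6 = 0.4234.
Denominator: b*sqrt(S) = 14.9 * 0.1 = 1.49.
arg = 0.2842.
y_n = 0.2842^(3/5) = 0.47 m.

0.47


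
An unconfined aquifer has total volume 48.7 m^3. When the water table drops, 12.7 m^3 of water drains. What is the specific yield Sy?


Specific yield Sy = Volume drained / Total volume.
Sy = 12.7 / 48.7
   = 0.2608.

0.2608


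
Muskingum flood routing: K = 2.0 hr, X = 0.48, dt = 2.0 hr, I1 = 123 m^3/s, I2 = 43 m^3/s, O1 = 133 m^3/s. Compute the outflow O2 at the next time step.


Muskingum coefficients:
denom = 2*K*(1-X) + dt = 2*2.0*(1-0.48) + 2.0 = 4.08.
C0 = (dt - 2*K*X)/denom = (2.0 - 2*2.0*0.48)/4.08 = 0.0196.
C1 = (dt + 2*K*X)/denom = (2.0 + 2*2.0*0.48)/4.08 = 0.9608.
C2 = (2*K*(1-X) - dt)/denom = 0.0196.
O2 = C0*I2 + C1*I1 + C2*O1
   = 0.0196*43 + 0.9608*123 + 0.0196*133
   = 121.63 m^3/s.

121.63


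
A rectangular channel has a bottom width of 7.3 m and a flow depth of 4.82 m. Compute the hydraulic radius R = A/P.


For a rectangular section:
Flow area A = b * y = 7.3 * 4.82 = 35.19 m^2.
Wetted perimeter P = b + 2y = 7.3 + 2*4.82 = 16.94 m.
Hydraulic radius R = A/P = 35.19 / 16.94 = 2.0771 m.

2.0771


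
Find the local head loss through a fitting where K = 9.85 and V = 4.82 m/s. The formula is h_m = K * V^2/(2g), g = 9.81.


Minor loss formula: h_m = K * V^2/(2g).
V^2 = 4.82^2 = 23.2324.
V^2/(2g) = 23.2324 / 19.62 = 1.1841 m.
h_m = 9.85 * 1.1841 = 11.6636 m.

11.6636


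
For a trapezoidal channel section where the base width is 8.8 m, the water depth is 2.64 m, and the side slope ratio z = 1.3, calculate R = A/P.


For a trapezoidal section with side slope z:
A = (b + z*y)*y = (8.8 + 1.3*2.64)*2.64 = 32.292 m^2.
P = b + 2*y*sqrt(1 + z^2) = 8.8 + 2*2.64*sqrt(1 + 1.3^2) = 17.46 m.
R = A/P = 32.292 / 17.46 = 1.8495 m.

1.8495


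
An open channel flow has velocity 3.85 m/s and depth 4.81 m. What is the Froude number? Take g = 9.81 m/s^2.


The Froude number is defined as Fr = V / sqrt(g*y).
g*y = 9.81 * 4.81 = 47.1861.
sqrt(g*y) = sqrt(47.1861) = 6.8692.
Fr = 3.85 / 6.8692 = 0.5605.

0.5605


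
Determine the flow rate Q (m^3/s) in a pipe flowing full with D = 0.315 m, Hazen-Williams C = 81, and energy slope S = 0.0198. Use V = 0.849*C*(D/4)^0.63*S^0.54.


For a full circular pipe, R = D/4 = 0.315/4 = 0.0788 m.
V = 0.849 * 81 * 0.0788^0.63 * 0.0198^0.54
  = 0.849 * 81 * 0.201668 * 0.120282
  = 1.6681 m/s.
Pipe area A = pi*D^2/4 = pi*0.315^2/4 = 0.0779 m^2.
Q = A * V = 0.0779 * 1.6681 = 0.13 m^3/s.

0.13


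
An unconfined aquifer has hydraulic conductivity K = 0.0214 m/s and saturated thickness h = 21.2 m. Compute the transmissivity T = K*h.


Transmissivity is defined as T = K * h.
T = 0.0214 * 21.2
  = 0.4537 m^2/s.

0.4537


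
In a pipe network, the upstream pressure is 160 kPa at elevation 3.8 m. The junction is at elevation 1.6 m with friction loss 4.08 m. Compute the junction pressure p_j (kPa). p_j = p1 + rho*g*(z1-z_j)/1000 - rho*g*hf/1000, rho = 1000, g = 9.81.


Junction pressure: p_j = p1 + rho*g*(z1 - z_j)/1000 - rho*g*hf/1000.
Elevation term = 1000*9.81*(3.8 - 1.6)/1000 = 21.582 kPa.
Friction term = 1000*9.81*4.08/1000 = 40.025 kPa.
p_j = 160 + 21.582 - 40.025 = 141.56 kPa.

141.56


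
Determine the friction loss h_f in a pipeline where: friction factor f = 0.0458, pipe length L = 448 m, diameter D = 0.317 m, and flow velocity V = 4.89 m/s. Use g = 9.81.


Darcy-Weisbach equation: h_f = f * (L/D) * V^2/(2g).
f * L/D = 0.0458 * 448/0.317 = 64.7268.
V^2/(2g) = 4.89^2 / (2*9.81) = 23.9121 / 19.62 = 1.2188 m.
h_f = 64.7268 * 1.2188 = 78.887 m.

78.887


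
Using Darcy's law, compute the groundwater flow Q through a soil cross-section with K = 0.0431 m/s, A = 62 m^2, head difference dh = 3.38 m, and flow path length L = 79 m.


Darcy's law: Q = K * A * i, where i = dh/L.
Hydraulic gradient i = 3.38 / 79 = 0.042785.
Q = 0.0431 * 62 * 0.042785
  = 0.1143 m^3/s.

0.1143


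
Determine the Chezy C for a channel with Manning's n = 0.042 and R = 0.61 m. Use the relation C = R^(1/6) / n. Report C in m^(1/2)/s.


The Chezy coefficient relates to Manning's n through C = R^(1/6) / n.
R^(1/6) = 0.61^(1/6) = 0.920919.
C = 0.920919 / 0.042 = 21.93 m^(1/2)/s.

21.93


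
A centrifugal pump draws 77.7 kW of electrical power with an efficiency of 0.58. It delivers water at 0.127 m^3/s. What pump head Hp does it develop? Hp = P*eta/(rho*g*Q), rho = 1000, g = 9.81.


Pump head formula: Hp = P * eta / (rho * g * Q).
Numerator: P * eta = 77.7 * 1000 * 0.58 = 45066.0 W.
Denominator: rho * g * Q = 1000 * 9.81 * 0.127 = 1245.87.
Hp = 45066.0 / 1245.87 = 36.17 m.

36.17


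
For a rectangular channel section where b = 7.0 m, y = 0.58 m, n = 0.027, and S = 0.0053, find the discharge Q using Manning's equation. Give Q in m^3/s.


For a rectangular channel, the cross-sectional area A = b * y = 7.0 * 0.58 = 4.06 m^2.
The wetted perimeter P = b + 2y = 7.0 + 2*0.58 = 8.16 m.
Hydraulic radius R = A/P = 4.06/8.16 = 0.4975 m.
Velocity V = (1/n)*R^(2/3)*S^(1/2) = (1/0.027)*0.4975^(2/3)*0.0053^(1/2) = 1.693 m/s.
Discharge Q = A * V = 4.06 * 1.693 = 6.874 m^3/s.

6.874
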